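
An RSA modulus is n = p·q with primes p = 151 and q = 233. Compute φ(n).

φ(151) = 151 − 1 = 150.
φ(233) = 233 − 1 = 232.
Multiply: 150 · 232 = 34800.

34800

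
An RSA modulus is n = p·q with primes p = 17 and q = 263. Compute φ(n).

4192

φ(n) = (p − 1)(q − 1) = (17−1)(263−1) = 16·262 = 4192.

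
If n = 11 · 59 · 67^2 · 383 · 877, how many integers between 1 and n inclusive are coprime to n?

858250768320

φ(978571739651) = 978571739651 · (1 − 1/11) · (1 − 1/59) · (1 − 1/67) · (1 − 1/383) · (1 − 1/877)
       = 978571739651 · 12809712960/14605548353 = 858250768320.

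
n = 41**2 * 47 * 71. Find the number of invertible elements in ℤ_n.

φ(41^2) = 41^1·(41−1) = 41·40 = 1640.
φ(47) = 47 − 1 = 46.
φ(71) = 71 − 1 = 70.
φ(5609497) = 1640 × 46 × 70 = 5280800.

5280800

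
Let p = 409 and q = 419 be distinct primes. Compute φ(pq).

170544

φ(pq) = (p−1)(q−1) = 408 · 418 = 170544.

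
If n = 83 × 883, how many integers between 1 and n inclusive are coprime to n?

φ(73289) = 73289 · (1 − 1/83) · (1 − 1/883)
       = 73289 · 72324/73289 = 72324.

72324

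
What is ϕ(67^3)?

296274

φ(67^3) = 67^2·(67−1) = 4489·66 = 296274.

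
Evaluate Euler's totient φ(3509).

3509 = 11**2 × 29.
φ(3509) = 3509 · (1 − 1/11) · (1 − 1/29)
       = 3509 · 280/319 = 3080.

3080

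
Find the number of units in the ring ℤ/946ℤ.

420

Prime factorization: 946 = 2 · 11 · 43.
φ(2) = 2 − 1 = 1.
φ(11) = 11 − 1 = 10.
φ(43) = 43 − 1 = 42.
Since φ is multiplicative, φ(946) = 1 · 10 · 42 = 420.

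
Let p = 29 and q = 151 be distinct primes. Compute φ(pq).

φ(n) = (p − 1)(q − 1) = (29−1)(151−1) = 28·150 = 4200.

4200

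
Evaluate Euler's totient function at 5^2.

20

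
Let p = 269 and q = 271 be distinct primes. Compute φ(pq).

φ(269) = 269 − 1 = 268.
φ(271) = 271 − 1 = 270.
Multiply: 268 · 270 = 72360.

72360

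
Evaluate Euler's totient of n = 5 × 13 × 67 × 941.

2977920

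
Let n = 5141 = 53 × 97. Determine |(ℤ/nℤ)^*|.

4992

φ(5141) = 5141 · (1 − 1/53) · (1 − 1/97)
       = 5141 · 4992/5141 = 4992.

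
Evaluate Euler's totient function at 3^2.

φ(9) = 9 · (1 − 1/3)
       = 9 · 2/3 = 6.

6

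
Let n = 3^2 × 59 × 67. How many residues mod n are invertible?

φ(35577) = 35577 · (1 − 1/3) · (1 − 1/59) · (1 − 1/67)
       = 35577 · 7656/11859 = 22968.

22968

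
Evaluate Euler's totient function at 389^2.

φ(389^2) = 389^2 − 389^1 = 151321 − 389 = 150932.

150932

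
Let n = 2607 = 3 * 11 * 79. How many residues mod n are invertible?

1560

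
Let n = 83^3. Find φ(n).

564898

φ(83^3) = 83^2·(83−1) = 6889·82 = 564898.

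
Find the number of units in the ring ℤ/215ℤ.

168

Prime factorization: 215 = 5 · 43.
φ(5) = 5 − 1 = 4.
φ(43) = 43 − 1 = 42.
Multiply: 4 · 42 = 168.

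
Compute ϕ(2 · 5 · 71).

φ(710) = 710 · (1 − 1/2) · (1 − 1/5) · (1 − 1/71)
       = 710 · 280/710 = 280.

280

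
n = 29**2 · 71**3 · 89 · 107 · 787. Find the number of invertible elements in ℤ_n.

2100786172235520

φ(2255898516487751) = 2255898516487751 · (1 − 1/29) · (1 − 1/71) · (1 − 1/89) · (1 − 1/107) · (1 − 1/787)
       = 2255898516487751 · 14370343680/15431383459 = 2100786172235520.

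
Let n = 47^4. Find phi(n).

4775858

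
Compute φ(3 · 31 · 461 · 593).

φ(3) = 3 − 1 = 2.
φ(31) = 31 − 1 = 30.
φ(461) = 461 − 1 = 460.
φ(593) = 593 − 1 = 592.
φ(25423689) = 2 × 30 × 460 × 592 = 16339200.

16339200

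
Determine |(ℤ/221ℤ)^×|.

Factor 221: 221 = 13 * 17.
φ(13) = 13 − 1 = 12.
φ(17) = 17 − 1 = 16.
Since φ is multiplicative, φ(221) = 12 · 16 = 192.

192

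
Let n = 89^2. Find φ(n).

φ(7921) = 7921 · (1 − 1/89)
       = 7921 · 88/89 = 7832.

7832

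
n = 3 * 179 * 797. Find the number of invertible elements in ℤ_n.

283376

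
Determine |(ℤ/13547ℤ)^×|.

First factor: 13547 = 19 · 23 · 31.
φ(13547) = 13547 · (1 − 1/19) · (1 − 1/23) · (1 − 1/31)
       = 13547 · 11880/13547 = 11880.

11880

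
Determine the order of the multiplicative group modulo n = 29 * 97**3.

φ(26467517) = 26467517 · (1 − 1/29) · (1 − 1/97)
       = 26467517 · 2688/2813 = 25291392.

25291392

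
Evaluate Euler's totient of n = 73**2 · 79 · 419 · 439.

75058581312

φ(77437505531) = 77437505531 · (1 − 1/73) · (1 − 1/79) · (1 − 1/419) · (1 − 1/439)
       = 77437505531 · 1028199744/1060787747 = 75058581312.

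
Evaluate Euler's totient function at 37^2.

1332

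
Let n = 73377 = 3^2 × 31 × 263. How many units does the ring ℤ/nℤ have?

47160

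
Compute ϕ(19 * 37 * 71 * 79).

φ(3943127) = 3943127 · (1 − 1/19) · (1 − 1/37) · (1 − 1/71) · (1 − 1/79)
       = 3943127 · 3538080/3943127 = 3538080.

3538080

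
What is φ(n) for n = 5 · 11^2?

φ(5) = 5 − 1 = 4.
φ(11^2) = 11^1·(11−1) = 11·10 = 110.
Since φ is multiplicative, φ(605) = 4 · 110 = 440.

440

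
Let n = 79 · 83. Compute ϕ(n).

6396

φ(6557) = 6557 · (1 − 1/79) · (1 − 1/83)
       = 6557 · 6396/6557 = 6396.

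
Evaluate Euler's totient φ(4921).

3888

Factor 4921: 4921 = 7 · 19 · 37.
φ(7) = 7 − 1 = 6.
φ(19) = 19 − 1 = 18.
φ(37) = 37 − 1 = 36.
φ(4921) = 6 × 18 × 36 = 3888.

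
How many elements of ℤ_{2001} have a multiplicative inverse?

2001 = 3 · 23 · 29.
φ(3) = 3 − 1 = 2.
φ(23) = 23 − 1 = 22.
φ(29) = 29 − 1 = 28.
Multiply: 2 · 22 · 28 = 1232.

1232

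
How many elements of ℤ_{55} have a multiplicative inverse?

Prime factorization: 55 = 5 × 11.
φ(55) = 55 · (1 − 1/5) · (1 − 1/11)
       = 55 · 40/55 = 40.

40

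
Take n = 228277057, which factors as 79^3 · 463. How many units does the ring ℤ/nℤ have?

φ(79^3) = 79^3 − 79^2 = 493039 − 6241 = 486798.
φ(463) = 463 − 1 = 462.
φ(228277057) = 486798 × 462 = 224900676.

224900676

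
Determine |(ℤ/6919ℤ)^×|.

Factor 6919: 6919 = 11 * 17 * 37.
φ(6919) = 6919 · (1 − 1/11) · (1 − 1/17) · (1 − 1/37)
       = 6919 · 5760/6919 = 5760.

5760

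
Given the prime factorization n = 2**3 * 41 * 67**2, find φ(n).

φ(2^3) = 2^3 − 2^2 = 8 − 4 = 4.
φ(41) = 41 − 1 = 40.
φ(67^2) = 67^2 − 67^1 = 4489 − 67 = 4422.
Multiply: 4 · 40 · 4422 = 707520.

707520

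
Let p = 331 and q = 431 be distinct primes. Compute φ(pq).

141900

φ(n) = (p − 1)(q − 1) = (331−1)(431−1) = 330·430 = 141900.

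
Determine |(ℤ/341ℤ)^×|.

Prime factorization: 341 = 11 × 31.
φ(341) = 341 · (1 − 1/11) · (1 − 1/31)
       = 341 · 300/341 = 300.

300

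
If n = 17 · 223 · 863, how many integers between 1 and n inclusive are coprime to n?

3061824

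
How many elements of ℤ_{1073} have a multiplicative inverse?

1008

First factor: 1073 = 29 × 37.
φ(1073) = 1073 · (1 − 1/29) · (1 − 1/37)
       = 1073 · 1008/1073 = 1008.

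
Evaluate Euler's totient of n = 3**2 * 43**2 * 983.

10640952

φ(16358103) = 16358103 · (1 − 1/3) · (1 − 1/43) · (1 − 1/983)
       = 16358103 · 82488/126807 = 10640952.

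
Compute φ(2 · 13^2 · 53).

8112

φ(2) = 2 − 1 = 1.
φ(13^2) = 13^2 − 13^1 = 169 − 13 = 156.
φ(53) = 53 − 1 = 52.
Multiply: 1 · 156 · 52 = 8112.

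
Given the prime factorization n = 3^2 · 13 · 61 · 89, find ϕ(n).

φ(635193) = 635193 · (1 − 1/3) · (1 − 1/13) · (1 − 1/61) · (1 − 1/89)
       = 635193 · 126720/211731 = 380160.

380160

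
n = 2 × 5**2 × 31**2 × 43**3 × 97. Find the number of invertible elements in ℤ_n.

φ(2) = 2 − 1 = 1.
φ(5^2) = 5^1·(5−1) = 5·4 = 20.
φ(31^2) = 31^1·(31−1) = 31·30 = 930.
φ(43^3) = 43^3 − 43^2 = 79507 − 1849 = 77658.
φ(97) = 97 − 1 = 96.
φ(370570200950) = 1 × 20 × 930 × 77658 × 96 = 138666124800.

138666124800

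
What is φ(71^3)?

φ(357911) = 357911 · (1 − 1/71)
       = 357911 · 70/71 = 352870.

352870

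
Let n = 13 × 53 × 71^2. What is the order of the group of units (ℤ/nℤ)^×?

φ(13) = 13 − 1 = 12.
φ(53) = 53 − 1 = 52.
φ(71^2) = 71^2 − 71^1 = 5041 − 71 = 4970.
Multiply: 12 · 52 · 4970 = 3101280.

3101280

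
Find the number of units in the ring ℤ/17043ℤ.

9504

First factor: 17043 = 3 × 13 × 19 × 23.
φ(17043) = 17043 · (1 − 1/3) · (1 − 1/13) · (1 − 1/19) · (1 − 1/23)
       = 17043 · 9504/17043 = 9504.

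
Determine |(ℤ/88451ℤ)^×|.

73920

88451 = 11^2 · 17 · 43.
φ(88451) = 88451 · (1 − 1/11) · (1 − 1/17) · (1 − 1/43)
       = 88451 · 6720/8041 = 73920.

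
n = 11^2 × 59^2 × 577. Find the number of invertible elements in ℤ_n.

216817920

φ(243032977) = 243032977 · (1 − 1/11) · (1 − 1/59) · (1 − 1/577)
       = 243032977 · 334080/374473 = 216817920.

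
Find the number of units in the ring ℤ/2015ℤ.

1440

Factor 2015: 2015 = 5 · 13 · 31.
φ(5) = 5 − 1 = 4.
φ(13) = 13 − 1 = 12.
φ(31) = 31 − 1 = 30.
Multiply: 4 · 12 · 30 = 1440.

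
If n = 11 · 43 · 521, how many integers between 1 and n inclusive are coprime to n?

218400

φ(11) = 11 − 1 = 10.
φ(43) = 43 − 1 = 42.
φ(521) = 521 − 1 = 520.
φ(246433) = 10 × 42 × 520 = 218400.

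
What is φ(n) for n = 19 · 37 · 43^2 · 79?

91282464

φ(19) = 19 − 1 = 18.
φ(37) = 37 − 1 = 36.
φ(43^2) = 43^1·(43−1) = 43·42 = 1806.
φ(79) = 79 − 1 = 78.
Multiply: 18 · 36 · 1806 · 78 = 91282464.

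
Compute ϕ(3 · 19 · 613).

22032

φ(3) = 3 − 1 = 2.
φ(19) = 19 − 1 = 18.
φ(613) = 613 − 1 = 612.
Multiply: 2 · 18 · 612 = 22032.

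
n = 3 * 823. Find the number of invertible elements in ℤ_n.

φ(2469) = 2469 · (1 − 1/3) · (1 − 1/823)
       = 2469 · 1644/2469 = 1644.

1644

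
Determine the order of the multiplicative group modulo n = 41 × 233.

9280

φ(9553) = 9553 · (1 − 1/41) · (1 − 1/233)
       = 9553 · 9280/9553 = 9280.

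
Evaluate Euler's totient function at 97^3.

903264

φ(97^3) = 97^2·(97−1) = 9409·96 = 903264.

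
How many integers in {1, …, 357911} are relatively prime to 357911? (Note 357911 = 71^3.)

φ(71^3) = 71^2·(71−1) = 5041·70 = 352870.

352870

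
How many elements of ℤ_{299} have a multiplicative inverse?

264

First factor: 299 = 13 * 23.
φ(13) = 13 − 1 = 12.
φ(23) = 23 − 1 = 22.
Since φ is multiplicative, φ(299) = 12 · 22 = 264.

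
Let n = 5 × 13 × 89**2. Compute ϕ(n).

375936

φ(5) = 5 − 1 = 4.
φ(13) = 13 − 1 = 12.
φ(89^2) = 89^1·(89−1) = 89·88 = 7832.
φ(514865) = 4 × 12 × 7832 = 375936.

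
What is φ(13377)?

Prime factorization: 13377 = 3 * 7^3 * 13.
φ(13377) = 13377 · (1 − 1/3) · (1 − 1/7) · (1 − 1/13)
       = 13377 · 144/273 = 7056.

7056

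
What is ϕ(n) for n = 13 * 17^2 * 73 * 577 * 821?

110998978560

φ(13) = 13 − 1 = 12.
φ(17^2) = 17^1·(17−1) = 17·16 = 272.
φ(73) = 73 − 1 = 72.
φ(577) = 577 − 1 = 576.
φ(821) = 821 − 1 = 820.
Since φ is multiplicative, φ(129922098137) = 12 · 272 · 72 · 576 · 820 = 110998978560.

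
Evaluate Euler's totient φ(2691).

1584

Factor 2691: 2691 = 3^2 * 13 * 23.
φ(3^2) = 3^1·(3−1) = 3·2 = 6.
φ(13) = 13 − 1 = 12.
φ(23) = 23 − 1 = 22.
Since φ is multiplicative, φ(2691) = 6 · 12 · 22 = 1584.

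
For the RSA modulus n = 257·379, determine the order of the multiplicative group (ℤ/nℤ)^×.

φ(257) = 257 − 1 = 256.
φ(379) = 379 − 1 = 378.
φ(97403) = 256 × 378 = 96768.

96768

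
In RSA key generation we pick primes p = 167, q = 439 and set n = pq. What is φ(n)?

For distinct primes, φ(pq) = (p−1)(q−1) = 166 × 438 = 72708.

72708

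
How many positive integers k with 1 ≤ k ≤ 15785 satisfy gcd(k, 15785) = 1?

9600

15785 = 5 · 7 · 11 · 41.
φ(5) = 5 − 1 = 4.
φ(7) = 7 − 1 = 6.
φ(11) = 11 − 1 = 10.
φ(41) = 41 − 1 = 40.
φ(15785) = 4 × 6 × 10 × 40 = 9600.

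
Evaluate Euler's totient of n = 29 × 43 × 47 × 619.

33431328

φ(36278971) = 36278971 · (1 − 1/29) · (1 − 1/43) · (1 − 1/47) · (1 − 1/619)
       = 36278971 · 33431328/36278971 = 33431328.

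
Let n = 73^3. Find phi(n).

383688

φ(389017) = 389017 · (1 − 1/73)
       = 389017 · 72/73 = 383688.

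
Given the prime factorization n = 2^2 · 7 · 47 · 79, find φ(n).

43056

φ(103964) = 103964 · (1 − 1/2) · (1 − 1/7) · (1 − 1/47) · (1 − 1/79)
       = 103964 · 21528/51982 = 43056.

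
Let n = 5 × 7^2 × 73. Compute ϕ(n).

φ(17885) = 17885 · (1 − 1/5) · (1 − 1/7) · (1 − 1/73)
       = 17885 · 1728/2555 = 12096.

12096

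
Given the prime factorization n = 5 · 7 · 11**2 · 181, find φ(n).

φ(766535) = 766535 · (1 − 1/5) · (1 − 1/7) · (1 − 1/11) · (1 − 1/181)
       = 766535 · 43200/69685 = 475200.

475200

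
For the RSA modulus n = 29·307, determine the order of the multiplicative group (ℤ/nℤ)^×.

φ(n) = (p − 1)(q − 1) = (29−1)(307−1) = 28·306 = 8568.

8568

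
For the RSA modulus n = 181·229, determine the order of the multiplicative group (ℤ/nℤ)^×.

φ(41449) = 41449 · (1 − 1/181) · (1 − 1/229)
       = 41449 · 41040/41449 = 41040.

41040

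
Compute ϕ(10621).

Factor 10621: 10621 = 13 × 19 × 43.
φ(10621) = 10621 · (1 − 1/13) · (1 − 1/19) · (1 − 1/43)
       = 10621 · 9072/10621 = 9072.

9072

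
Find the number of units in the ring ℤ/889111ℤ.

776160

889111 = 23 * 29 * 31 * 43.
φ(889111) = 889111 · (1 − 1/23) · (1 − 1/29) · (1 − 1/31) · (1 − 1/43)
       = 889111 · 776160/889111 = 776160.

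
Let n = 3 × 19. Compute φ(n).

36

φ(3) = 3 − 1 = 2.
φ(19) = 19 − 1 = 18.
φ(57) = 2 × 18 = 36.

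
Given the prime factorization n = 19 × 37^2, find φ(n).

23976

φ(19) = 19 − 1 = 18.
φ(37^2) = 37^1·(37−1) = 37·36 = 1332.
Since φ is multiplicative, φ(26011) = 18 · 1332 = 23976.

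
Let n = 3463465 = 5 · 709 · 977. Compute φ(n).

φ(5) = 5 − 1 = 4.
φ(709) = 709 − 1 = 708.
φ(977) = 977 − 1 = 976.
Since φ is multiplicative, φ(3463465) = 4 · 708 · 976 = 2764032.

2764032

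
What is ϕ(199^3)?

7840998

φ(199^3) = 199^2·(199−1) = 39601·198 = 7840998.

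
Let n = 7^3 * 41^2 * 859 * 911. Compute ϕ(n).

φ(7^3) = 7^2·(7−1) = 49·6 = 294.
φ(41^2) = 41^1·(41−1) = 41·40 = 1640.
φ(859) = 859 − 1 = 858.
φ(911) = 911 − 1 = 910.
φ(451204450067) = 294 × 1640 × 858 × 910 = 376460884800.

376460884800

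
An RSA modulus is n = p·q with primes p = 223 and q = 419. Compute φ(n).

φ(pq) = (p−1)(q−1) = 222 · 418 = 92796.

92796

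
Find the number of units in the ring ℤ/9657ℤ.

6048

Factor 9657: 9657 = 3**2 · 29 · 37.
φ(9657) = 9657 · (1 − 1/3) · (1 − 1/29) · (1 − 1/37)
       = 9657 · 2016/3219 = 6048.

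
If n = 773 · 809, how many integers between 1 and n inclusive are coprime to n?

623776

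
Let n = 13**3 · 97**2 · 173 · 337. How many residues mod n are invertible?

φ(1205173377473) = 1205173377473 · (1 − 1/13) · (1 − 1/97) · (1 − 1/173) · (1 − 1/337)
       = 1205173377473 · 66576384/73517561 = 1091386662912.

1091386662912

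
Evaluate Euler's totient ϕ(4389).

2160

4389 = 3 · 7 · 11 · 19.
φ(4389) = 4389 · (1 − 1/3) · (1 − 1/7) · (1 − 1/11) · (1 − 1/19)
       = 4389 · 2160/4389 = 2160.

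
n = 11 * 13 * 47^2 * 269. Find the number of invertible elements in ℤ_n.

69529920

φ(11) = 11 − 1 = 10.
φ(13) = 13 − 1 = 12.
φ(47^2) = 47^1·(47−1) = 47·46 = 2162.
φ(269) = 269 − 1 = 268.
φ(84973603) = 10 × 12 × 2162 × 268 = 69529920.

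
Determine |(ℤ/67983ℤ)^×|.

40320

Prime factorization: 67983 = 3 · 17 · 31 · 43.
φ(67983) = 67983 · (1 − 1/3) · (1 − 1/17) · (1 − 1/31) · (1 − 1/43)
       = 67983 · 40320/67983 = 40320.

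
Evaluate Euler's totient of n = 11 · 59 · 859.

497640

φ(11) = 11 − 1 = 10.
φ(59) = 59 − 1 = 58.
φ(859) = 859 − 1 = 858.
φ(557491) = 10 × 58 × 858 = 497640.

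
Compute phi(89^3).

697048

φ(89^3) = 89^2·(89−1) = 7921·88 = 697048.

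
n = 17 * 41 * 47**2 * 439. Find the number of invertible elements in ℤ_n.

φ(675916447) = 675916447 · (1 − 1/17) · (1 − 1/41) · (1 − 1/47) · (1 − 1/439)
       = 675916447 · 12894720/14381201 = 606051840.

606051840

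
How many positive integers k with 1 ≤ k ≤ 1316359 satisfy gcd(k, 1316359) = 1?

Prime factorization: 1316359 = 11**3 · 23 · 43.
φ(11^3) = 11^3 − 11^2 = 1331 − 121 = 1210.
φ(23) = 23 − 1 = 22.
φ(43) = 43 − 1 = 42.
φ(1316359) = 1210 × 22 × 42 = 1118040.

1118040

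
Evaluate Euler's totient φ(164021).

129600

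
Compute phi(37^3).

49284

φ(37^3) = 37^3 − 37^2 = 50653 − 1369 = 49284.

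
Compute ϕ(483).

264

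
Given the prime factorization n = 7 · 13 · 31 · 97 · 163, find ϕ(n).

φ(7) = 7 − 1 = 6.
φ(13) = 13 − 1 = 12.
φ(31) = 31 − 1 = 30.
φ(97) = 97 − 1 = 96.
φ(163) = 163 − 1 = 162.
Multiply: 6 · 12 · 30 · 96 · 162 = 33592320.

33592320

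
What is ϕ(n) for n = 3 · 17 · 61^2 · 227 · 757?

φ(3) = 3 − 1 = 2.
φ(17) = 17 − 1 = 16.
φ(61^2) = 61^1·(61−1) = 61·60 = 3660.
φ(227) = 227 − 1 = 226.
φ(757) = 757 − 1 = 756.
φ(32610058869) = 2 × 16 × 3660 × 226 × 756 = 20010654720.

20010654720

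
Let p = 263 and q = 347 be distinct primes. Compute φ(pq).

90652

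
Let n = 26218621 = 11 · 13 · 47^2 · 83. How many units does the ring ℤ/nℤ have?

21274080

φ(26218621) = 26218621 · (1 − 1/11) · (1 − 1/13) · (1 − 1/47) · (1 − 1/83)
       = 26218621 · 452640/557843 = 21274080.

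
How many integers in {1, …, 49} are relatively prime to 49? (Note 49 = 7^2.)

φ(7^2) = 7^1·(7−1) = 7·6 = 42.

42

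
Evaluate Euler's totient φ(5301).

First factor: 5301 = 3^2 · 19 · 31.
φ(5301) = 5301 · (1 − 1/3) · (1 − 1/19) · (1 − 1/31)
       = 5301 · 1080/1767 = 3240.

3240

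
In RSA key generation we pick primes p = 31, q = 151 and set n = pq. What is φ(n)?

4500

φ(4681) = 4681 · (1 − 1/31) · (1 − 1/151)
       = 4681 · 4500/4681 = 4500.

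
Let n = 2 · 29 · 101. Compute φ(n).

2800

φ(5858) = 5858 · (1 − 1/2) · (1 − 1/29) · (1 − 1/101)
       = 5858 · 2800/5858 = 2800.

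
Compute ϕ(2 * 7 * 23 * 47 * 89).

534336

φ(1346926) = 1346926 · (1 − 1/2) · (1 − 1/7) · (1 − 1/23) · (1 − 1/47) · (1 − 1/89)
       = 1346926 · 534336/1346926 = 534336.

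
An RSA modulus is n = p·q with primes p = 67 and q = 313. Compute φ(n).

φ(pq) = (p−1)(q−1) = 66 · 312 = 20592.

20592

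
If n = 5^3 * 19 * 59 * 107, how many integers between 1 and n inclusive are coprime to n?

φ(5^3) = 5^2·(5−1) = 25·4 = 100.
φ(19) = 19 − 1 = 18.
φ(59) = 59 − 1 = 58.
φ(107) = 107 − 1 = 106.
φ(14993375) = 100 × 18 × 58 × 106 = 11066400.

11066400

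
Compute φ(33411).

First factor: 33411 = 3 × 7 × 37 × 43.
φ(33411) = 33411 · (1 − 1/3) · (1 − 1/7) · (1 − 1/37) · (1 − 1/43)
       = 33411 · 18144/33411 = 18144.

18144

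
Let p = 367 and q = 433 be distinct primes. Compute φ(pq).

φ(pq) = (p−1)(q−1) = 366 · 432 = 158112.

158112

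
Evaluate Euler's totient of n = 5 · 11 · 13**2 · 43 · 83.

φ(33173855) = 33173855 · (1 − 1/5) · (1 − 1/11) · (1 − 1/13) · (1 − 1/43) · (1 − 1/83)
       = 33173855 · 1653120/2551835 = 21490560.

21490560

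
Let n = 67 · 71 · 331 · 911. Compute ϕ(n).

φ(1434430537) = 1434430537 · (1 − 1/67) · (1 − 1/71) · (1 − 1/331) · (1 − 1/911)
       = 1434430537 · 1387386000/1434430537 = 1387386000.

1387386000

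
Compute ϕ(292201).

292201 = 7 · 13**3 · 19.
φ(292201) = 292201 · (1 − 1/7) · (1 − 1/13) · (1 − 1/19)
       = 292201 · 1296/1729 = 219024.

219024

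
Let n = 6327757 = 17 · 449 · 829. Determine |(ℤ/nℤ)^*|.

φ(6327757) = 6327757 · (1 − 1/17) · (1 − 1/449) · (1 − 1/829)
       = 6327757 · 5935104/6327757 = 5935104.

5935104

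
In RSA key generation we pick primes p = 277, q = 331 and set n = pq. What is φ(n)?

φ(pq) = (p−1)(q−1) = 276 · 330 = 91080.

91080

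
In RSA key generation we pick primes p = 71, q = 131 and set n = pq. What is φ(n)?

9100

φ(9301) = 9301 · (1 − 1/71) · (1 − 1/131)
       = 9301 · 9100/9301 = 9100.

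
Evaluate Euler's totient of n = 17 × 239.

3808

φ(4063) = 4063 · (1 − 1/17) · (1 − 1/239)
       = 4063 · 3808/4063 = 3808.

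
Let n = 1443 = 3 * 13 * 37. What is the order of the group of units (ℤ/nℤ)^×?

φ(3) = 3 − 1 = 2.
φ(13) = 13 − 1 = 12.
φ(37) = 37 − 1 = 36.
Since φ is multiplicative, φ(1443) = 2 · 12 · 36 = 864.

864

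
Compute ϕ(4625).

3600

Prime factorization: 4625 = 5^3 * 37.
φ(5^3) = 5^3 − 5^2 = 125 − 25 = 100.
φ(37) = 37 − 1 = 36.
Since φ is multiplicative, φ(4625) = 100 · 36 = 3600.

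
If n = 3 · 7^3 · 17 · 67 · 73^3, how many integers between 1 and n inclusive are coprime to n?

238242622464

φ(455939983527) = 455939983527 · (1 − 1/3) · (1 − 1/7) · (1 − 1/17) · (1 − 1/67) · (1 − 1/73)
       = 455939983527 · 912384/1746087 = 238242622464.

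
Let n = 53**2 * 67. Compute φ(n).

181896

φ(188203) = 188203 · (1 − 1/53) · (1 − 1/67)
       = 188203 · 3432/3551 = 181896.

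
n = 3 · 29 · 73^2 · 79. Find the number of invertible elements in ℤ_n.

22958208

φ(36626217) = 36626217 · (1 − 1/3) · (1 − 1/29) · (1 − 1/73) · (1 − 1/79)
       = 36626217 · 314496/501729 = 22958208.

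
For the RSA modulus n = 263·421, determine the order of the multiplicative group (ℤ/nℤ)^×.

φ(110723) = 110723 · (1 − 1/263) · (1 − 1/421)
       = 110723 · 110040/110723 = 110040.

110040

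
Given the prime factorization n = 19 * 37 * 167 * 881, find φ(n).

94659840

φ(19) = 19 − 1 = 18.
φ(37) = 37 − 1 = 36.
φ(167) = 167 − 1 = 166.
φ(881) = 881 − 1 = 880.
Since φ is multiplicative, φ(103430281) = 18 · 36 · 166 · 880 = 94659840.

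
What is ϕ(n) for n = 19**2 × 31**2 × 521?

165391200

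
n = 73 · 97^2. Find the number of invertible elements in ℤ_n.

670464

φ(73) = 73 − 1 = 72.
φ(97^2) = 97^1·(97−1) = 97·96 = 9312.
φ(686857) = 72 × 9312 = 670464.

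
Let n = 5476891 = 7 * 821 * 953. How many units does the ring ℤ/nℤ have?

φ(7) = 7 − 1 = 6.
φ(821) = 821 − 1 = 820.
φ(953) = 953 − 1 = 952.
Since φ is multiplicative, φ(5476891) = 6 · 820 · 952 = 4683840.

4683840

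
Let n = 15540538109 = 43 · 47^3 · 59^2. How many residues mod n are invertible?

φ(43) = 43 − 1 = 42.
φ(47^3) = 47^2·(47−1) = 2209·46 = 101614.
φ(59^2) = 59^2 − 59^1 = 3481 − 59 = 3422.
φ(15540538109) = 42 × 101614 × 3422 = 14604370536.

14604370536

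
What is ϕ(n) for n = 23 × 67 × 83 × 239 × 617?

φ(18860960089) = 18860960089 · (1 − 1/23) · (1 − 1/67) · (1 − 1/83) · (1 − 1/239) · (1 − 1/617)
       = 18860960089 · 17455734912/18860960089 = 17455734912.

17455734912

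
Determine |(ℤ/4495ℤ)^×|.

Prime factorization: 4495 = 5 · 29 · 31.
φ(5) = 5 − 1 = 4.
φ(29) = 29 − 1 = 28.
φ(31) = 31 − 1 = 30.
Since φ is multiplicative, φ(4495) = 4 · 28 · 30 = 3360.

3360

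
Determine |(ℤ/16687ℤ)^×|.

Prime factorization: 16687 = 11 · 37 · 41.
φ(16687) = 16687 · (1 − 1/11) · (1 − 1/37) · (1 − 1/41)
       = 16687 · 14400/16687 = 14400.

14400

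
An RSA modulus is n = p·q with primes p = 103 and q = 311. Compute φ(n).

φ(pq) = (p−1)(q−1) = 102 · 310 = 31620.

31620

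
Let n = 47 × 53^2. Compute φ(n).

126776

φ(47) = 47 − 1 = 46.
φ(53^2) = 53^1·(53−1) = 53·52 = 2756.
φ(132023) = 46 × 2756 = 126776.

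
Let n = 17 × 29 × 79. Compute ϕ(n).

φ(38947) = 38947 · (1 − 1/17) · (1 − 1/29) · (1 − 1/79)
       = 38947 · 34944/38947 = 34944.

34944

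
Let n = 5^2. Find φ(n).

φ(5^2) = 5^2 − 5^1 = 25 − 5 = 20.

20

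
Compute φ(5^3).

100

φ(125) = 125 · (1 − 1/5)
       = 125 · 4/5 = 100.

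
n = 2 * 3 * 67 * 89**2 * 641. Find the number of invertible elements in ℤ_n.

φ(2) = 2 − 1 = 1.
φ(3) = 3 − 1 = 2.
φ(67) = 67 − 1 = 66.
φ(89^2) = 89^2 − 89^1 = 7921 − 89 = 7832.
φ(641) = 641 − 1 = 640.
Since φ is multiplicative, φ(2041099122) = 1 · 2 · 66 · 7832 · 640 = 661647360.

661647360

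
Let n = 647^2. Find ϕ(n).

417962

φ(418609) = 418609 · (1 − 1/647)
       = 418609 · 646/647 = 417962.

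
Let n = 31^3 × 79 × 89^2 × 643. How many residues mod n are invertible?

11306988538560

φ(11986797235267) = 11986797235267 · (1 − 1/31) · (1 − 1/79) · (1 − 1/89) · (1 − 1/643)
       = 11986797235267 · 132200640/140148923 = 11306988538560.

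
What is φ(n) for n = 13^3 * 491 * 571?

φ(615953117) = 615953117 · (1 − 1/13) · (1 − 1/491) · (1 − 1/571)
       = 615953117 · 3351600/3644693 = 566420400.

566420400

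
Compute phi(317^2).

φ(100489) = 100489 · (1 − 1/317)
       = 100489 · 316/317 = 100172.

100172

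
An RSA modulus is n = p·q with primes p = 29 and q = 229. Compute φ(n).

6384

φ(pq) = (p−1)(q−1) = 28 · 228 = 6384.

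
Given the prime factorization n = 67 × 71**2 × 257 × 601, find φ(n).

50383872000

φ(52167388379) = 52167388379 · (1 − 1/67) · (1 − 1/71) · (1 − 1/257) · (1 − 1/601)
       = 52167388379 · 709632000/734751949 = 50383872000.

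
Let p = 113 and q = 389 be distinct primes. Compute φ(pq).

43456

φ(pq) = (p−1)(q−1) = 112 · 388 = 43456.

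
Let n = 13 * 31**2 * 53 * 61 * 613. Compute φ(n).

21309350400

φ(13) = 13 − 1 = 12.
φ(31^2) = 31^2 − 31^1 = 961 − 31 = 930.
φ(53) = 53 − 1 = 52.
φ(61) = 61 − 1 = 60.
φ(613) = 613 − 1 = 612.
φ(24758989697) = 12 × 930 × 52 × 60 × 612 = 21309350400.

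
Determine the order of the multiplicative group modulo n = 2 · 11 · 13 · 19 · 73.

φ(396682) = 396682 · (1 − 1/2) · (1 − 1/11) · (1 − 1/13) · (1 − 1/19) · (1 − 1/73)
       = 396682 · 155520/396682 = 155520.

155520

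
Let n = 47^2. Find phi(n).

φ(47^2) = 47^2 − 47^1 = 2209 − 47 = 2162.

2162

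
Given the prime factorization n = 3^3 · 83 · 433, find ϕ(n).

637632

φ(970353) = 970353 · (1 − 1/3) · (1 − 1/83) · (1 − 1/433)
       = 970353 · 70848/107817 = 637632.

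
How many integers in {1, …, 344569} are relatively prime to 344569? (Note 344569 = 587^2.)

343982

φ(344569) = 344569 · (1 − 1/587)
       = 344569 · 586/587 = 343982.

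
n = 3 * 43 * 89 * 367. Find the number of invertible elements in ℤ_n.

φ(3) = 3 − 1 = 2.
φ(43) = 43 − 1 = 42.
φ(89) = 89 − 1 = 88.
φ(367) = 367 − 1 = 366.
Multiply: 2 · 42 · 88 · 366 = 2705472.

2705472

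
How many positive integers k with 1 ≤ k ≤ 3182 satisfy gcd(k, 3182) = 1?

1512

First factor: 3182 = 2 · 37 · 43.
φ(2) = 2 − 1 = 1.
φ(37) = 37 − 1 = 36.
φ(43) = 43 − 1 = 42.
Multiply: 1 · 36 · 42 = 1512.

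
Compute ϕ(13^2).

156

φ(169) = 169 · (1 − 1/13)
       = 169 · 12/13 = 156.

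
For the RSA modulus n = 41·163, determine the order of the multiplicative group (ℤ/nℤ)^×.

For distinct primes, φ(pq) = (p−1)(q−1) = 40 × 162 = 6480.

6480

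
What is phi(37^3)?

49284

φ(50653) = 50653 · (1 − 1/37)
       = 50653 · 36/37 = 49284.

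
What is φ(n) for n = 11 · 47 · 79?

35880

φ(11) = 11 − 1 = 10.
φ(47) = 47 − 1 = 46.
φ(79) = 79 − 1 = 78.
Since φ is multiplicative, φ(40843) = 10 · 46 · 78 = 35880.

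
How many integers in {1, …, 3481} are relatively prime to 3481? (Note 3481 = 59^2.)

3422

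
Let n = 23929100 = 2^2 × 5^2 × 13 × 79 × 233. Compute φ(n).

8686080

φ(23929100) = 23929100 · (1 − 1/2) · (1 − 1/5) · (1 − 1/13) · (1 − 1/79) · (1 − 1/233)
       = 23929100 · 868608/2392910 = 8686080.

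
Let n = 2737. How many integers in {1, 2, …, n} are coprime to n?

2112

First factor: 2737 = 7 * 17 * 23.
φ(7) = 7 − 1 = 6.
φ(17) = 17 − 1 = 16.
φ(23) = 23 − 1 = 22.
Since φ is multiplicative, φ(2737) = 6 · 16 · 22 = 2112.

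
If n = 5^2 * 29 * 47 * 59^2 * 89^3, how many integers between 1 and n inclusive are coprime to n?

φ(5^2) = 5^1·(5−1) = 5·4 = 20.
φ(29) = 29 − 1 = 28.
φ(47) = 47 − 1 = 46.
φ(59^2) = 59^2 − 59^1 = 3481 − 59 = 3422.
φ(89^3) = 89^2·(89−1) = 7921·88 = 697048.
φ(83619950807675) = 20 × 28 × 46 × 3422 × 697048 = 61445283074560.

61445283074560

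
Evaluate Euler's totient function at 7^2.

42

φ(7^2) = 7^1·(7−1) = 7·6 = 42.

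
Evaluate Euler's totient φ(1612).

Factor 1612: 1612 = 2**2 * 13 * 31.
φ(2^2) = 2^2 − 2^1 = 4 − 2 = 2.
φ(13) = 13 − 1 = 12.
φ(31) = 31 − 1 = 30.
Since φ is multiplicative, φ(1612) = 2 · 12 · 30 = 720.

720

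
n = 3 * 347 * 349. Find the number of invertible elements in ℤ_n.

φ(363309) = 363309 · (1 − 1/3) · (1 − 1/347) · (1 − 1/349)
       = 363309 · 240816/363309 = 240816.

240816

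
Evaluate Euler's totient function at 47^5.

224465326

φ(47^5) = 47^5 − 47^4 = 229345007 − 4879681 = 224465326.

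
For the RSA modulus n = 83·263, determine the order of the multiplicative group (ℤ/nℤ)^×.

φ(pq) = (p−1)(q−1) = 82 · 262 = 21484.

21484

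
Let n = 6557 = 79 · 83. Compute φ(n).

6396

φ(79) = 79 − 1 = 78.
φ(83) = 83 − 1 = 82.
Multiply: 78 · 82 = 6396.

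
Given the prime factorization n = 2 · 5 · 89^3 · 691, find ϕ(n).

1923852480

φ(2) = 2 − 1 = 1.
φ(5) = 5 − 1 = 4.
φ(89^3) = 89^3 − 89^2 = 704969 − 7921 = 697048.
φ(691) = 691 − 1 = 690.
Multiply: 1 · 4 · 697048 · 690 = 1923852480.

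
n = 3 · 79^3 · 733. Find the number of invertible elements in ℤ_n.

φ(3) = 3 − 1 = 2.
φ(79^3) = 79^2·(79−1) = 6241·78 = 486798.
φ(733) = 733 − 1 = 732.
Since φ is multiplicative, φ(1084192761) = 2 · 486798 · 732 = 712672272.

712672272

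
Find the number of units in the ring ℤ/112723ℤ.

Factor 112723: 112723 = 13^2 * 23 * 29.
φ(112723) = 112723 · (1 − 1/13) · (1 − 1/23) · (1 − 1/29)
       = 112723 · 7392/8671 = 96096.

96096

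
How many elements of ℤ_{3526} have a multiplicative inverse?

1680

Factor 3526: 3526 = 2 × 41 × 43.
φ(2) = 2 − 1 = 1.
φ(41) = 41 − 1 = 40.
φ(43) = 43 − 1 = 42.
Since φ is multiplicative, φ(3526) = 1 · 40 · 42 = 1680.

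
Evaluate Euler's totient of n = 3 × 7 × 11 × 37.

φ(8547) = 8547 · (1 − 1/3) · (1 − 1/7) · (1 − 1/11) · (1 − 1/37)
       = 8547 · 4320/8547 = 4320.

4320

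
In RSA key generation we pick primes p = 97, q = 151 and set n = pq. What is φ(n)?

14400

φ(97) = 97 − 1 = 96.
φ(151) = 151 − 1 = 150.
Since φ is multiplicative, φ(14647) = 96 · 150 = 14400.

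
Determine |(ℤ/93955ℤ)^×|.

Prime factorization: 93955 = 5 × 19 × 23 × 43.
φ(5) = 5 − 1 = 4.
φ(19) = 19 − 1 = 18.
φ(23) = 23 − 1 = 22.
φ(43) = 43 − 1 = 42.
Multiply: 4 · 18 · 22 · 42 = 66528.

66528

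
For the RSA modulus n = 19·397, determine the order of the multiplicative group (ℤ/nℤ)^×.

7128

φ(n) = (p − 1)(q − 1) = (19−1)(397−1) = 18·396 = 7128.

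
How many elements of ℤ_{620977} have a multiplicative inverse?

Factor 620977: 620977 = 7**2 · 19 · 23 · 29.
φ(7^2) = 7^1·(7−1) = 7·6 = 42.
φ(19) = 19 − 1 = 18.
φ(23) = 23 − 1 = 22.
φ(29) = 29 − 1 = 28.
φ(620977) = 42 × 18 × 22 × 28 = 465696.

465696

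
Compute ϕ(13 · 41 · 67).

31680

φ(13) = 13 − 1 = 12.
φ(41) = 41 − 1 = 40.
φ(67) = 67 − 1 = 66.
φ(35711) = 12 × 40 × 66 = 31680.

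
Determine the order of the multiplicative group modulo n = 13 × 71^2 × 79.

4651920

φ(13) = 13 − 1 = 12.
φ(71^2) = 71^2 − 71^1 = 5041 − 71 = 4970.
φ(79) = 79 − 1 = 78.
φ(5177107) = 12 × 4970 × 78 = 4651920.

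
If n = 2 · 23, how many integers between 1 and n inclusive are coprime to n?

φ(2) = 2 − 1 = 1.
φ(23) = 23 − 1 = 22.
Multiply: 1 · 22 = 22.

22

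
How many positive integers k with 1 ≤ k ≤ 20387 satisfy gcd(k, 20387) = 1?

18144

Factor 20387: 20387 = 19 * 29 * 37.
φ(19) = 19 − 1 = 18.
φ(29) = 29 − 1 = 28.
φ(37) = 37 − 1 = 36.
φ(20387) = 18 × 28 × 36 = 18144.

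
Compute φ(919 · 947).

φ(919) = 919 − 1 = 918.
φ(947) = 947 − 1 = 946.
φ(870293) = 918 × 946 = 868428.

868428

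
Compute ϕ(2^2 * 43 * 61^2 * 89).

φ(56961068) = 56961068 · (1 − 1/2) · (1 − 1/43) · (1 − 1/61) · (1 − 1/89)
       = 56961068 · 221760/466894 = 27054720.

27054720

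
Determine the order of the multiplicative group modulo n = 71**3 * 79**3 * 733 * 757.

φ(97916566022893049) = 97916566022893049 · (1 − 1/71) · (1 − 1/79) · (1 − 1/733) · (1 − 1/757)
       = 97916566022893049 · 3021520320/3112327529 = 95059691226601920.

95059691226601920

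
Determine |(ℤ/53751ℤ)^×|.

First factor: 53751 = 3 × 19 × 23 × 41.
φ(53751) = 53751 · (1 − 1/3) · (1 − 1/19) · (1 − 1/23) · (1 − 1/41)
       = 53751 · 31680/53751 = 31680.

31680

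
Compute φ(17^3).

4624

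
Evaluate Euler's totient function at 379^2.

143262

φ(143641) = 143641 · (1 − 1/379)
       = 143641 · 378/379 = 143262.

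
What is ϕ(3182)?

Factor 3182: 3182 = 2 · 37 · 43.
φ(2) = 2 − 1 = 1.
φ(37) = 37 − 1 = 36.
φ(43) = 43 − 1 = 42.
Multiply: 1 · 36 · 42 = 1512.

1512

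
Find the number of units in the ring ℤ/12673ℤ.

Factor 12673: 12673 = 19 · 23 · 29.
φ(12673) = 12673 · (1 − 1/19) · (1 − 1/23) · (1 − 1/29)
       = 12673 · 11088/12673 = 11088.

11088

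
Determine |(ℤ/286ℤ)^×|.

Factor 286: 286 = 2 × 11 × 13.
φ(2) = 2 − 1 = 1.
φ(11) = 11 − 1 = 10.
φ(13) = 13 − 1 = 12.
Since φ is multiplicative, φ(286) = 1 · 10 · 12 = 120.

120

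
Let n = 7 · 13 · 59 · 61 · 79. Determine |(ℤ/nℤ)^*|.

19543680

φ(25873211) = 25873211 · (1 − 1/7) · (1 − 1/13) · (1 − 1/59) · (1 − 1/61) · (1 − 1/79)
       = 25873211 · 19543680/25873211 = 19543680.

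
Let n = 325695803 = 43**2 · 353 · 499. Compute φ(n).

φ(43^2) = 43^2 − 43^1 = 1849 − 43 = 1806.
φ(353) = 353 − 1 = 352.
φ(499) = 499 − 1 = 498.
φ(325695803) = 1806 × 352 × 498 = 316584576.

316584576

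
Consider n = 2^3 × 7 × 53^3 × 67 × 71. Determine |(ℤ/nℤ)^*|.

16196019840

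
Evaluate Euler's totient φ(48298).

21600

Factor 48298: 48298 = 2 * 19 * 31 * 41.
φ(48298) = 48298 · (1 − 1/2) · (1 − 1/19) · (1 − 1/31) · (1 − 1/41)
       = 48298 · 21600/48298 = 21600.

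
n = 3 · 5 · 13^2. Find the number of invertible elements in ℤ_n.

1248

φ(3) = 3 − 1 = 2.
φ(5) = 5 − 1 = 4.
φ(13^2) = 13^1·(13−1) = 13·12 = 156.
φ(2535) = 2 × 4 × 156 = 1248.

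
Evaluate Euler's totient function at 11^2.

φ(11^2) = 11^2 − 11^1 = 121 − 11 = 110.

110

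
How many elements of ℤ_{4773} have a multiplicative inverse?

3024

Factor 4773: 4773 = 3 × 37 × 43.
φ(3) = 3 − 1 = 2.
φ(37) = 37 − 1 = 36.
φ(43) = 43 − 1 = 42.
φ(4773) = 2 × 36 × 42 = 3024.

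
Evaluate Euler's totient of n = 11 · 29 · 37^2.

372960

φ(11) = 11 − 1 = 10.
φ(29) = 29 − 1 = 28.
φ(37^2) = 37^2 − 37^1 = 1369 − 37 = 1332.
Since φ is multiplicative, φ(436711) = 10 · 28 · 1332 = 372960.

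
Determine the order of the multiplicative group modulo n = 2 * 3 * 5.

8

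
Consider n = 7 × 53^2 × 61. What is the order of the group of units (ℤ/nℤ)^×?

φ(7) = 7 − 1 = 6.
φ(53^2) = 53^1·(53−1) = 53·52 = 2756.
φ(61) = 61 − 1 = 60.
Since φ is multiplicative, φ(1199443) = 6 · 2756 · 60 = 992160.

992160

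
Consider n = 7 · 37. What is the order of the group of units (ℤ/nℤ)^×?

φ(7) = 7 − 1 = 6.
φ(37) = 37 − 1 = 36.
Since φ is multiplicative, φ(259) = 6 · 36 = 216.

216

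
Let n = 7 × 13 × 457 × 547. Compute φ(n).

φ(22748089) = 22748089 · (1 − 1/7) · (1 − 1/13) · (1 − 1/457) · (1 − 1/547)
       = 22748089 · 17926272/22748089 = 17926272.

17926272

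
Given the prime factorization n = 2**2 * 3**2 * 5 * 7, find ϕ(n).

φ(2^2) = 2^1·(2−1) = 2·1 = 2.
φ(3^2) = 3^1·(3−1) = 3·2 = 6.
φ(5) = 5 − 1 = 4.
φ(7) = 7 − 1 = 6.
Since φ is multiplicative, φ(1260) = 2 · 6 · 4 · 6 = 288.

288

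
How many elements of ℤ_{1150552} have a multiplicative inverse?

494208

1150552 = 2^3 * 13^2 * 23 * 37.
φ(2^3) = 2^2·(2−1) = 4·1 = 4.
φ(13^2) = 13^2 − 13^1 = 169 − 13 = 156.
φ(23) = 23 − 1 = 22.
φ(37) = 37 − 1 = 36.
Since φ is multiplicative, φ(1150552) = 4 · 156 · 22 · 36 = 494208.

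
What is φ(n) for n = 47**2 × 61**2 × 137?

φ(1126097393) = 1126097393 · (1 − 1/47) · (1 − 1/61) · (1 − 1/137)
       = 1126097393 · 375360/392779 = 1076157120.

1076157120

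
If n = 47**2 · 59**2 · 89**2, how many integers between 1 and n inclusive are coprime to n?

φ(60908759209) = 60908759209 · (1 − 1/47) · (1 − 1/59) · (1 − 1/89)
       = 60908759209 · 234784/246797 = 57943986848.

57943986848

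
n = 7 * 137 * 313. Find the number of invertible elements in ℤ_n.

254592

φ(7) = 7 − 1 = 6.
φ(137) = 137 − 1 = 136.
φ(313) = 313 − 1 = 312.
Since φ is multiplicative, φ(300167) = 6 · 136 · 312 = 254592.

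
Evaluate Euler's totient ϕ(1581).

960

First factor: 1581 = 3 * 17 * 31.
φ(3) = 3 − 1 = 2.
φ(17) = 17 − 1 = 16.
φ(31) = 31 − 1 = 30.
Since φ is multiplicative, φ(1581) = 2 · 16 · 30 = 960.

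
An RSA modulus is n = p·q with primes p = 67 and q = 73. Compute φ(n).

φ(67) = 67 − 1 = 66.
φ(73) = 73 − 1 = 72.
φ(4891) = 66 × 72 = 4752.

4752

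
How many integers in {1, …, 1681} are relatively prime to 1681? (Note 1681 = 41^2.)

φ(1681) = 1681 · (1 − 1/41)
       = 1681 · 40/41 = 1640.

1640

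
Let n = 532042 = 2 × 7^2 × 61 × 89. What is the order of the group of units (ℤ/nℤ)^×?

φ(2) = 2 − 1 = 1.
φ(7^2) = 7^2 − 7^1 = 49 − 7 = 42.
φ(61) = 61 − 1 = 60.
φ(89) = 89 − 1 = 88.
Multiply: 1 · 42 · 60 · 88 = 221760.

221760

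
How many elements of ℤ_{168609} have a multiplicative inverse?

90720

Factor 168609: 168609 = 3 · 7**2 · 31 · 37.
φ(3) = 3 − 1 = 2.
φ(7^2) = 7^1·(7−1) = 7·6 = 42.
φ(31) = 31 − 1 = 30.
φ(37) = 37 − 1 = 36.
Multiply: 2 · 42 · 30 · 36 = 90720.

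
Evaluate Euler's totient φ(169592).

75264

Prime factorization: 169592 = 2**3 × 17 × 29 × 43.
φ(2^3) = 2^3 − 2^2 = 8 − 4 = 4.
φ(17) = 17 − 1 = 16.
φ(29) = 29 − 1 = 28.
φ(43) = 43 − 1 = 42.
φ(169592) = 4 × 16 × 28 × 42 = 75264.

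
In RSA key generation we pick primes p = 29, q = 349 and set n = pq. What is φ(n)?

9744

For distinct primes, φ(pq) = (p−1)(q−1) = 28 × 348 = 9744.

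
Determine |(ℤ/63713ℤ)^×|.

First factor: 63713 = 13^3 · 29.
φ(13^3) = 13^2·(13−1) = 169·12 = 2028.
φ(29) = 29 − 1 = 28.
φ(63713) = 2028 × 28 = 56784.

56784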